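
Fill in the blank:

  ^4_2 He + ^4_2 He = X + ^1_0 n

Conserve mass number: 4 + 4 = A + 1, so A = 7.
Conserve atomic number: 2 + 2 = Z + 0, so Z = 4.
Z = 4 is beryllium, so the species is ^7_4 Be.

Be-7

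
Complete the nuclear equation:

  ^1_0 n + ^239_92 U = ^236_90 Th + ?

Conserve mass number: 1 + 239 = 236 + A, so A = 4.
Conserve atomic number: 0 + 92 = 90 + Z, so Z = 2.
A = 4 and Z = 2 is ^4_2 He — an alpha particle.

alpha particle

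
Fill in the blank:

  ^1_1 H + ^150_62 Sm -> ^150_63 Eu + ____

neutron

Conserve mass number: 1 + 150 = 150 + A, so A = 1.
Conserve atomic number: 1 + 62 = 63 + Z, so Z = 0.
A = 1 and Z = 0 is ^1_0 n — a neutron.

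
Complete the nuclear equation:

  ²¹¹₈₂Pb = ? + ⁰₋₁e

Conserve mass number: 211 = A + 0, so A = 211.
Conserve atomic number: 82 = Z − 1, so Z = 83.
Z = 83 is bismuth, so the species is ²¹¹₈₃Bi.

Bi-211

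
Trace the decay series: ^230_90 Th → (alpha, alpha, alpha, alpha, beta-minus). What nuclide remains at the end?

Bi-214

Start: (A, Z) = (230, 90).
After α: (226, 88).
After α: (222, 86).
After α: (218, 84).
After α: (214, 82).
After β⁻: (214, 83).
Z = 83 is bismuth.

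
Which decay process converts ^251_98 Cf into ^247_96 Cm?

alpha decay

ΔA = 247 − 251 = -4; ΔZ = 96 − 98 = -2.
A drops by 4 and Z drops by 2 — the signature of alpha emission.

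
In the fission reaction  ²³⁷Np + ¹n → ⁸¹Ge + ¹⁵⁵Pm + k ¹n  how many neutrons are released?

Conserve mass number: 238 = 81 + 155 + k, so k = 238 − 236 = 2.
Check atomic number: 93 = 32 + 61 + 0 = 93. ✓

2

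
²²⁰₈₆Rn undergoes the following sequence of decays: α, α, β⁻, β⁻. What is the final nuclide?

Po-212

Start: (A, Z) = (220, 86).
After α: (216, 84).
After α: (212, 82).
After β⁻: (212, 83).
After β⁻: (212, 84).
Z = 84 is polonium.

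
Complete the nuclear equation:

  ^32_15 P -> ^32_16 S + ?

Conserve mass number: 32 = 32 + A, so A = 0.
Conserve atomic number: 15 = 16 + Z, so Z = -1.
A = 0 and Z = -1 is ^0_-1 e — a beta-minus particle.

beta-minus particle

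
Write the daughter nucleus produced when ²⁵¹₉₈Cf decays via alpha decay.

Cm-247

Alpha decay: mass number changes by -4, atomic number by -2.
A: 251 − 4 = 247; Z: 98 − 2 = 96.
Z = 96 is curium, so the daughter is ²⁴⁷₉₆Cm.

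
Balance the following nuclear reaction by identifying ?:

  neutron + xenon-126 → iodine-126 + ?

Conserve mass number: 1 + 126 = 126 + A, so A = 1.
Conserve atomic number: 0 + 54 = 53 + Z, so Z = 1.
A = 1 and Z = 1 is hydrogen-1 — a proton.

proton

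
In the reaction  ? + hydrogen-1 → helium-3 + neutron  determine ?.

Conserve mass number: A + 1 = 3 + 1, so A = 3.
Conserve atomic number: Z + 1 = 2 + 0, so Z = 1.
A = 3 and Z = 1 is hydrogen-3 — a triton.

triton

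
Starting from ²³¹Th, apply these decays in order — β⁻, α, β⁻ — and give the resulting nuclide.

Th-227

Start: (A, Z) = (231, 90).
After β⁻: (231, 91).
After α: (227, 89).
After β⁻: (227, 90).
Z = 90 is thorium.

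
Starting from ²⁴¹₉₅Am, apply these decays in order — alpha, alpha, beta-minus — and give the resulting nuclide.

U-233

Start: (A, Z) = (241, 95).
After α: (237, 93).
After α: (233, 91).
After β⁻: (233, 92).
Z = 92 is uranium.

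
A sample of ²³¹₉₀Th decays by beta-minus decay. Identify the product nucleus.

Pa-231

Beta-minus decay: mass number changes by +0, atomic number by +1.
A: 231 = 231; Z: 90 + 1 = 91.
Z = 91 is protactinium, so the daughter is ²³¹₉₁Pa.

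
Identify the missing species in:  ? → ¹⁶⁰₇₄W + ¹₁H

Re-161

Conserve mass number: A = 160 + 1, so A = 161.
Conserve atomic number: Z = 74 + 1, so Z = 75.
Z = 75 is rhenium, so the species is ¹⁶¹₇₅Re.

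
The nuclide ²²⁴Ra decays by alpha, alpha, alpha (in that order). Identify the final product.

Pb-212

Start: (A, Z) = (224, 88).
After α: (220, 86).
After α: (216, 84).
After α: (212, 82).
Z = 82 is lead.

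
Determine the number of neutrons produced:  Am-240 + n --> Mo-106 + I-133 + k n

2

Conserve mass number: 241 = 106 + 133 + k, so k = 241 − 239 = 2.
Check atomic number: 95 = 42 + 53 + 0 = 95. ✓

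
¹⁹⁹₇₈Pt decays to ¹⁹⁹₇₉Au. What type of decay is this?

beta-minus decay

ΔA = 199 − 199 = 0; ΔZ = 79 − 78 = +1.
A is unchanged and Z rises by 1 — a neutron has become a proton (β⁻ decay).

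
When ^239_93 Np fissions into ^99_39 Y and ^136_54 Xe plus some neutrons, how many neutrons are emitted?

4

Conserve mass number: 239 = 99 + 136 + k, so k = 239 − 235 = 4.
Check atomic number: 93 = 39 + 54 + 0 = 93. ✓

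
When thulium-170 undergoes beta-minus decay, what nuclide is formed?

Yb-170

Beta-minus decay: mass number changes by +0, atomic number by +1.
A: 170 = 170; Z: 69 + 1 = 70.
Z = 70 is ytterbium, so the daughter is ytterbium-170.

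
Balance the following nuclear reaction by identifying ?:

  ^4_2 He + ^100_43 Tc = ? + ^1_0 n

Rh-103

Conserve mass number: 4 + 100 = A + 1, so A = 103.
Conserve atomic number: 2 + 43 = Z + 0, so Z = 45.
Z = 45 is rhodium, so the species is ^103_45 Rh.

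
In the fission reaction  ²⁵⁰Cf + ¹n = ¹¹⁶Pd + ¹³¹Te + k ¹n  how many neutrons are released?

4

Conserve mass number: 251 = 116 + 131 + k, so k = 251 − 247 = 4.
Check atomic number: 98 = 46 + 52 + 0 = 98. ✓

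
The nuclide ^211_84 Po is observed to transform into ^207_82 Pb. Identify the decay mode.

alpha decay

ΔA = 207 − 211 = -4; ΔZ = 82 − 84 = -2.
A drops by 4 and Z drops by 2 — the signature of alpha emission.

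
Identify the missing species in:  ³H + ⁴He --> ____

Conserve mass number: 3 + 4 = A, so A = 7.
Conserve atomic number: 1 + 2 = Z, so Z = 3.
Z = 3 is lithium, so the species is ⁷Li.

Li-7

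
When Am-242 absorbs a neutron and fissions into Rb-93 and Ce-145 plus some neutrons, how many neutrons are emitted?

5

Conserve mass number: 243 = 93 + 145 + k, so k = 243 − 238 = 5.
Check atomic number: 95 = 37 + 58 + 0 = 95. ✓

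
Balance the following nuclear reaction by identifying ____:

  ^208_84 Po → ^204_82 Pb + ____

Conserve mass number: 208 = 204 + A, so A = 4.
Conserve atomic number: 84 = 82 + Z, so Z = 2.
A = 4 and Z = 2 is ^4_2 He — an alpha particle.

alpha particle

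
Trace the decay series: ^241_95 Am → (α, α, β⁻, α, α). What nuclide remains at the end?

Start: (A, Z) = (241, 95).
After α: (237, 93).
After α: (233, 91).
After β⁻: (233, 92).
After α: (229, 90).
After α: (225, 88).
Z = 88 is radium.

Ra-225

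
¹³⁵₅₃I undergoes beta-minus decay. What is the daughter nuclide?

Xe-135

Beta-minus decay: mass number changes by +0, atomic number by +1.
A: 135 = 135; Z: 53 + 1 = 54.
Z = 54 is xenon, so the daughter is ¹³⁵₅₄Xe.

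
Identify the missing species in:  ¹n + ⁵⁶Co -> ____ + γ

Conserve mass number: 1 + 56 = A + 0, so A = 57.
Conserve atomic number: 0 + 27 = Z + 0, so Z = 27.
Z = 27 is cobalt, so the species is ⁵⁷Co.

Co-57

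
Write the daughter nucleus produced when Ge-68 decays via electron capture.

Electron capture: mass number changes by +0, atomic number by -1.
A: 68 = 68; Z: 32 − 1 = 31.
Z = 31 is gallium, so the daughter is Ga-68.

Ga-68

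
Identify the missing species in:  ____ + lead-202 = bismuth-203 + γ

Conserve mass number: A + 202 = 203 + 0, so A = 1.
Conserve atomic number: Z + 82 = 83 + 0, so Z = 1.
A = 1 and Z = 1 is hydrogen-1 — a proton.

proton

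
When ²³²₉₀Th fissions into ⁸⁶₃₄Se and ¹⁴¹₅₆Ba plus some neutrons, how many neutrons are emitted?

Conserve mass number: 232 = 86 + 141 + k, so k = 232 − 227 = 5.
Check atomic number: 90 = 34 + 56 + 0 = 90. ✓

5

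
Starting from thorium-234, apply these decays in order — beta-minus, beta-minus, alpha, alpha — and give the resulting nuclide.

Start: (A, Z) = (234, 90).
After β⁻: (234, 91).
After β⁻: (234, 92).
After α: (230, 90).
After α: (226, 88).
Z = 88 is radium.

Ra-226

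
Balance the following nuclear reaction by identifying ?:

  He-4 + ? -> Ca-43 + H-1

K-40

Conserve mass number: 4 + A = 43 + 1, so A = 40.
Conserve atomic number: 2 + Z = 20 + 1, so Z = 19.
Z = 19 is potassium, so the species is K-40.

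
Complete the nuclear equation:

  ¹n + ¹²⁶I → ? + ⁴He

Conserve mass number: 1 + 126 = A + 4, so A = 123.
Conserve atomic number: 0 + 53 = Z + 2, so Z = 51.
Z = 51 is antimony, so the species is ¹²³Sb.

Sb-123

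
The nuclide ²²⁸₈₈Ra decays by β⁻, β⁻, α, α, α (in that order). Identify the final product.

Start: (A, Z) = (228, 88).
After β⁻: (228, 89).
After β⁻: (228, 90).
After α: (224, 88).
After α: (220, 86).
After α: (216, 84).
Z = 84 is polonium.

Po-216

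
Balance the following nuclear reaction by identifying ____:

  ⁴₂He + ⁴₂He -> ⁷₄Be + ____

Conserve mass number: 4 + 4 = 7 + A, so A = 1.
Conserve atomic number: 2 + 2 = 4 + Z, so Z = 0.
A = 1 and Z = 0 is ¹₀n — a neutron.

neutron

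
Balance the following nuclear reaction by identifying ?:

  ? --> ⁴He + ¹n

Conserve mass number: A = 4 + 1, so A = 5.
Conserve atomic number: Z = 2 + 0, so Z = 2.
Z = 2 is helium, so the species is ⁵He.

He-5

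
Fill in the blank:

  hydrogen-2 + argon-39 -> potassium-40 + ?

neutron

Conserve mass number: 2 + 39 = 40 + A, so A = 1.
Conserve atomic number: 1 + 18 = 19 + Z, so Z = 0.
A = 1 and Z = 0 is neutron — a neutron.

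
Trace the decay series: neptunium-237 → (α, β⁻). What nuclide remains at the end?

Start: (A, Z) = (237, 93).
After α: (233, 91).
After β⁻: (233, 92).
Z = 92 is uranium.

U-233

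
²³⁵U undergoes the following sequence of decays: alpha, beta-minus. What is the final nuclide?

Start: (A, Z) = (235, 92).
After α: (231, 90).
After β⁻: (231, 91).
Z = 91 is protactinium.

Pa-231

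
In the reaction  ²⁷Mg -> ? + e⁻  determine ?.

Al-27

Conserve mass number: 27 = A + 0, so A = 27.
Conserve atomic number: 12 = Z − 1, so Z = 13.
Z = 13 is aluminium, so the species is ²⁷Al.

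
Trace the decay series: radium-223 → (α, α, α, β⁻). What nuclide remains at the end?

Start: (A, Z) = (223, 88).
After α: (219, 86).
After α: (215, 84).
After α: (211, 82).
After β⁻: (211, 83).
Z = 83 is bismuth.

Bi-211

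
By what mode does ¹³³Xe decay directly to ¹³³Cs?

ΔA = 133 − 133 = 0; ΔZ = 55 − 54 = +1.
A is unchanged and Z rises by 1 — a neutron has become a proton (β⁻ decay).

beta-minus decay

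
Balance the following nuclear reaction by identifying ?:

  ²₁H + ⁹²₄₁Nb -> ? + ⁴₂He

Conserve mass number: 2 + 92 = A + 4, so A = 90.
Conserve atomic number: 1 + 41 = Z + 2, so Z = 40.
Z = 40 is zirconium, so the species is ⁹⁰₄₀Zr.

Zr-90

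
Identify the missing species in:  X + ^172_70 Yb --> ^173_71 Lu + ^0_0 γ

Conserve mass number: A + 172 = 173 + 0, so A = 1.
Conserve atomic number: Z + 70 = 71 + 0, so Z = 1.
A = 1 and Z = 1 is ^1_1 H — a proton.

proton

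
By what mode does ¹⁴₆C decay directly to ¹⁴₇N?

ΔA = 14 − 14 = 0; ΔZ = 7 − 6 = +1.
A is unchanged and Z rises by 1 — a neutron has become a proton (β⁻ decay).

beta-minus decay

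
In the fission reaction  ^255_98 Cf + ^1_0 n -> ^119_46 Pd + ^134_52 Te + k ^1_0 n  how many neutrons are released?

3

Conserve mass number: 256 = 119 + 134 + k, so k = 256 − 253 = 3.
Check atomic number: 98 = 46 + 52 + 0 = 98. ✓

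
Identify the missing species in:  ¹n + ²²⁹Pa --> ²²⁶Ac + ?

alpha particle

Conserve mass number: 1 + 229 = 226 + A, so A = 4.
Conserve atomic number: 0 + 91 = 89 + Z, so Z = 2.
A = 4 and Z = 2 is ⁴He — an alpha particle.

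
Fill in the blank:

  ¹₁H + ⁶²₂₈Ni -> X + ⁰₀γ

Cu-63

Conserve mass number: 1 + 62 = A + 0, so A = 63.
Conserve atomic number: 1 + 28 = Z + 0, so Z = 29.
Z = 29 is copper, so the species is ⁶³₂₉Cu.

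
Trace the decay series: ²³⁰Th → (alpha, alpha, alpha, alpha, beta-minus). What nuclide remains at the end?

Bi-214

Start: (A, Z) = (230, 90).
After α: (226, 88).
After α: (222, 86).
After α: (218, 84).
After α: (214, 82).
After β⁻: (214, 83).
Z = 83 is bismuth.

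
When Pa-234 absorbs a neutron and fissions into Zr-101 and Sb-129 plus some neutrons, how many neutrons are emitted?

Conserve mass number: 235 = 101 + 129 + k, so k = 235 − 230 = 5.
Check atomic number: 91 = 40 + 51 + 0 = 91. ✓

5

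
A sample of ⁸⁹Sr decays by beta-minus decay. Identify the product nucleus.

Beta-minus decay: mass number changes by +0, atomic number by +1.
A: 89 = 89; Z: 38 + 1 = 39.
Z = 39 is yttrium, so the daughter is ⁸⁹Y.

Y-89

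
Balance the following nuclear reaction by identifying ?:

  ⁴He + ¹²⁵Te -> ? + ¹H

Conserve mass number: 4 + 125 = A + 1, so A = 128.
Conserve atomic number: 2 + 52 = Z + 1, so Z = 53.
Z = 53 is iodine, so the species is ¹²⁸I.

I-128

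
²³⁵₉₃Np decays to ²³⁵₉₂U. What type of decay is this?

beta-plus decay or electron capture

ΔA = 235 − 235 = 0; ΔZ = 92 − 93 = -1.
A is unchanged and Z drops by 1 — a proton has become a neutron (β⁺ emission or electron capture).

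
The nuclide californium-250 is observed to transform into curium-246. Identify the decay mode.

alpha decay

ΔA = 246 − 250 = -4; ΔZ = 96 − 98 = -2.
A drops by 4 and Z drops by 2 — the signature of alpha emission.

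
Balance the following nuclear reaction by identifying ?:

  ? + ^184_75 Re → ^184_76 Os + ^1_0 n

proton

Conserve mass number: A + 184 = 184 + 1, so A = 1.
Conserve atomic number: Z + 75 = 76 + 0, so Z = 1.
A = 1 and Z = 1 is ^1_1 H — a proton.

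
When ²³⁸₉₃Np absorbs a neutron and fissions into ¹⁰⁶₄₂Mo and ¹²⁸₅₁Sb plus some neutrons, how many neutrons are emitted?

5

Conserve mass number: 239 = 106 + 128 + k, so k = 239 − 234 = 5.
Check atomic number: 93 = 42 + 51 + 0 = 93. ✓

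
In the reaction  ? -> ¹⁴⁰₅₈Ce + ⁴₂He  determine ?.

Nd-144

Conserve mass number: A = 140 + 4, so A = 144.
Conserve atomic number: Z = 58 + 2, so Z = 60.
Z = 60 is neodymium, so the species is ¹⁴⁴₆₀Nd.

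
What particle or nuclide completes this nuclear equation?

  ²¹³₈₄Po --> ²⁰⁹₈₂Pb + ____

alpha particle

Conserve mass number: 213 = 209 + A, so A = 4.
Conserve atomic number: 84 = 82 + Z, so Z = 2.
A = 4 and Z = 2 is ⁴₂He — an alpha particle.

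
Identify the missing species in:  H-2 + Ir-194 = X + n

Pt-195

Conserve mass number: 2 + 194 = A + 1, so A = 195.
Conserve atomic number: 1 + 77 = Z + 0, so Z = 78.
Z = 78 is platinum, so the species is Pt-195.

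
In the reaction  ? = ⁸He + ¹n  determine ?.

Conserve mass number: A = 8 + 1, so A = 9.
Conserve atomic number: Z = 2 + 0, so Z = 2.
Z = 2 is helium, so the species is ⁹He.

He-9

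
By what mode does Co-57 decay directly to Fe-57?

ΔA = 57 − 57 = 0; ΔZ = 26 − 27 = -1.
A is unchanged and Z drops by 1 — a proton has become a neutron (β⁺ emission or electron capture).

beta-plus decay or electron capture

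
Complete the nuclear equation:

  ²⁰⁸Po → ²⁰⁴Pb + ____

Conserve mass number: 208 = 204 + A, so A = 4.
Conserve atomic number: 84 = 82 + Z, so Z = 2.
A = 4 and Z = 2 is ⁴He — an alpha particle.

alpha particle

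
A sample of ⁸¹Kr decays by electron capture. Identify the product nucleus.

Br-81

Electron capture: mass number changes by +0, atomic number by -1.
A: 81 = 81; Z: 36 − 1 = 35.
Z = 35 is bromine, so the daughter is ⁸¹Br.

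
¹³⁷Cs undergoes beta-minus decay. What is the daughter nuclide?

Beta-minus decay: mass number changes by +0, atomic number by +1.
A: 137 = 137; Z: 55 + 1 = 56.
Z = 56 is barium, so the daughter is ¹³⁷Ba.

Ba-137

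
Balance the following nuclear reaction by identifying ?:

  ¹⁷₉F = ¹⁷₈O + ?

Conserve mass number: 17 = 17 + A, so A = 0.
Conserve atomic number: 9 = 8 + Z, so Z = 1.
A = 0 and Z = 1 is ⁰₁e — a positron.

positron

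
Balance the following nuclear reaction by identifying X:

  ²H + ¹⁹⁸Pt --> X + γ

Conserve mass number: 2 + 198 = A + 0, so A = 200.
Conserve atomic number: 1 + 78 = Z + 0, so Z = 79.
Z = 79 is gold, so the species is ²⁰⁰Au.

Au-200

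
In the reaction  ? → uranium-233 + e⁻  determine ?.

Pa-233

Conserve mass number: A = 233 + 0, so A = 233.
Conserve atomic number: Z = 92 − 1, so Z = 91.
Z = 91 is protactinium, so the species is protactinium-233.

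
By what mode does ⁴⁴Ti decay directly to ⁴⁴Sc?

beta-plus decay or electron capture

ΔA = 44 − 44 = 0; ΔZ = 21 − 22 = -1.
A is unchanged and Z drops by 1 — a proton has become a neutron (β⁺ emission or electron capture).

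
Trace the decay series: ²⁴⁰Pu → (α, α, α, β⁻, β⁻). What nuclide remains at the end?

Start: (A, Z) = (240, 94).
After α: (236, 92).
After α: (232, 90).
After α: (228, 88).
After β⁻: (228, 89).
After β⁻: (228, 90).
Z = 90 is thorium.

Th-228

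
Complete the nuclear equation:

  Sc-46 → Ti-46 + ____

beta-minus particle

Conserve mass number: 46 = 46 + A, so A = 0.
Conserve atomic number: 21 = 22 + Z, so Z = -1.
A = 0 and Z = -1 is e⁻ — a beta-minus particle.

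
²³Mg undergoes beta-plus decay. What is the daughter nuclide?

Beta-plus decay: mass number changes by +0, atomic number by -1.
A: 23 = 23; Z: 12 − 1 = 11.
Z = 11 is sodium, so the daughter is ²³Na.

Na-23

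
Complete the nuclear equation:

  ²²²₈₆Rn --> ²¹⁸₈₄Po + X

alpha particle

Conserve mass number: 222 = 218 + A, so A = 4.
Conserve atomic number: 86 = 84 + Z, so Z = 2.
A = 4 and Z = 2 is ⁴₂He — an alpha particle.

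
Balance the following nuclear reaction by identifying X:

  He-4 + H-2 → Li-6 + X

gamma ray

Conserve mass number: 4 + 2 = 6 + A, so A = 0.
Conserve atomic number: 2 + 1 = 3 + Z, so Z = 0.
A = 0 and Z = 0 is γ — a gamma ray.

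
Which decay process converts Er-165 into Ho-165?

beta-plus decay or electron capture

ΔA = 165 − 165 = 0; ΔZ = 67 − 68 = -1.
A is unchanged and Z drops by 1 — a proton has become a neutron (β⁺ emission or electron capture).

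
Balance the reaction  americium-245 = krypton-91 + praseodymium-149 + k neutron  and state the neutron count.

Conserve mass number: 245 = 91 + 149 + k, so k = 245 − 240 = 5.
Check atomic number: 95 = 36 + 59 + 0 = 95. ✓

5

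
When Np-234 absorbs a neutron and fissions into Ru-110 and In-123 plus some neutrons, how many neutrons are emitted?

2

Conserve mass number: 235 = 110 + 123 + k, so k = 235 − 233 = 2.
Check atomic number: 93 = 44 + 49 + 0 = 93. ✓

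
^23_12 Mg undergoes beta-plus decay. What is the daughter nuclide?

Beta-plus decay: mass number changes by +0, atomic number by -1.
A: 23 = 23; Z: 12 − 1 = 11.
Z = 11 is sodium, so the daughter is ^23_11 Na.

Na-23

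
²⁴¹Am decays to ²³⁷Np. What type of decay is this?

ΔA = 237 − 241 = -4; ΔZ = 93 − 95 = -2.
A drops by 4 and Z drops by 2 — the signature of alpha emission.

alpha decay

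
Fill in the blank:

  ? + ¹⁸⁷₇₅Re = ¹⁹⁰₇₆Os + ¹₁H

alpha particle

Conserve mass number: A + 187 = 190 + 1, so A = 4.
Conserve atomic number: Z + 75 = 76 + 1, so Z = 2.
A = 4 and Z = 2 is ⁴₂He — an alpha particle.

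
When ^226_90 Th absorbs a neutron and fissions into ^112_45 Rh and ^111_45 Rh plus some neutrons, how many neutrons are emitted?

Conserve mass number: 227 = 112 + 111 + k, so k = 227 − 223 = 4.
Check atomic number: 90 = 45 + 45 + 0 = 90. ✓

4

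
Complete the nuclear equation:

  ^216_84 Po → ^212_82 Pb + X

alpha particle

Conserve mass number: 216 = 212 + A, so A = 4.
Conserve atomic number: 84 = 82 + Z, so Z = 2.
A = 4 and Z = 2 is ^4_2 He — an alpha particle.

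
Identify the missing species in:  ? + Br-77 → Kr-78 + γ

Conserve mass number: A + 77 = 78 + 0, so A = 1.
Conserve atomic number: Z + 35 = 36 + 0, so Z = 1.
A = 1 and Z = 1 is H-1 — a proton.

proton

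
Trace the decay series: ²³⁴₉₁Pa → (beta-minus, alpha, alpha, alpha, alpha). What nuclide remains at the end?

Po-218

Start: (A, Z) = (234, 91).
After β⁻: (234, 92).
After α: (230, 90).
After α: (226, 88).
After α: (222, 86).
After α: (218, 84).
Z = 84 is polonium.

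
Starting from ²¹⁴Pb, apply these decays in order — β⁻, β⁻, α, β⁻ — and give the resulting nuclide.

Bi-210

Start: (A, Z) = (214, 82).
After β⁻: (214, 83).
After β⁻: (214, 84).
After α: (210, 82).
After β⁻: (210, 83).
Z = 83 is bismuth.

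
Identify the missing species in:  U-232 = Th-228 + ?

alpha particle

Conserve mass number: 232 = 228 + A, so A = 4.
Conserve atomic number: 92 = 90 + Z, so Z = 2.
A = 4 and Z = 2 is He-4 — an alpha particle.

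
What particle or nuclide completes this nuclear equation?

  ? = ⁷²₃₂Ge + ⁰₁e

Conserve mass number: A = 72 + 0, so A = 72.
Conserve atomic number: Z = 32 + 1, so Z = 33.
Z = 33 is arsenic, so the species is ⁷²₃₃As.

As-72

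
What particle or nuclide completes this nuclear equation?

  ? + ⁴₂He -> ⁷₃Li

triton

Conserve mass number: A + 4 = 7, so A = 3.
Conserve atomic number: Z + 2 = 3, so Z = 1.
A = 3 and Z = 1 is ³₁H — a triton.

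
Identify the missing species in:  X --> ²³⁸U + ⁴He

Pu-242

Conserve mass number: A = 238 + 4, so A = 242.
Conserve atomic number: Z = 92 + 2, so Z = 94.
Z = 94 is plutonium, so the species is ²⁴²Pu.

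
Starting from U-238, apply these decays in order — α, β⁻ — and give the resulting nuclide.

Pa-234

Start: (A, Z) = (238, 92).
After α: (234, 90).
After β⁻: (234, 91).
Z = 91 is protactinium.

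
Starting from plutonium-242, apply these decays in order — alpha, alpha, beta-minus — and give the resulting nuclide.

Start: (A, Z) = (242, 94).
After α: (238, 92).
After α: (234, 90).
After β⁻: (234, 91).
Z = 91 is protactinium.

Pa-234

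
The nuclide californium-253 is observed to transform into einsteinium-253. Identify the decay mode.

beta-minus decay

ΔA = 253 − 253 = 0; ΔZ = 99 − 98 = +1.
A is unchanged and Z rises by 1 — a neutron has become a proton (β⁻ decay).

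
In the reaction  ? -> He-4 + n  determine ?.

He-5

Conserve mass number: A = 4 + 1, so A = 5.
Conserve atomic number: Z = 2 + 0, so Z = 2.
Z = 2 is helium, so the species is He-5.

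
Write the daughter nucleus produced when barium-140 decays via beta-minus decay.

Beta-minus decay: mass number changes by +0, atomic number by +1.
A: 140 = 140; Z: 56 + 1 = 57.
Z = 57 is lanthanum, so the daughter is lanthanum-140.

La-140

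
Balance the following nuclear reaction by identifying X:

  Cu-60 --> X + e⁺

Conserve mass number: 60 = A + 0, so A = 60.
Conserve atomic number: 29 = Z + 1, so Z = 28.
Z = 28 is nickel, so the species is Ni-60.

Ni-60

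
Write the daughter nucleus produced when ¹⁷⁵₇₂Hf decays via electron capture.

Electron capture: mass number changes by +0, atomic number by -1.
A: 175 = 175; Z: 72 − 1 = 71.
Z = 71 is lutetium, so the daughter is ¹⁷⁵₇₁Lu.

Lu-175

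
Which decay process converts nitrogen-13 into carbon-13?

beta-plus decay or electron capture

ΔA = 13 − 13 = 0; ΔZ = 6 − 7 = -1.
A is unchanged and Z drops by 1 — a proton has become a neutron (β⁺ emission or electron capture).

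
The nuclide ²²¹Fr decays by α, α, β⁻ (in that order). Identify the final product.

Start: (A, Z) = (221, 87).
After α: (217, 85).
After α: (213, 83).
After β⁻: (213, 84).
Z = 84 is polonium.

Po-213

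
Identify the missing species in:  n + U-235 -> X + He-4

Conserve mass number: 1 + 235 = A + 4, so A = 232.
Conserve atomic number: 0 + 92 = Z + 2, so Z = 90.
Z = 90 is thorium, so the species is Th-232.

Th-232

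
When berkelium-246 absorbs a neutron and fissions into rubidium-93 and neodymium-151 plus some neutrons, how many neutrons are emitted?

3

Conserve mass number: 247 = 93 + 151 + k, so k = 247 − 244 = 3.
Check atomic number: 97 = 37 + 60 + 0 = 97. ✓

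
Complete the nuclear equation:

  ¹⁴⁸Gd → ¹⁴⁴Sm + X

Conserve mass number: 148 = 144 + A, so A = 4.
Conserve atomic number: 64 = 62 + Z, so Z = 2.
A = 4 and Z = 2 is ⁴He — an alpha particle.

alpha particle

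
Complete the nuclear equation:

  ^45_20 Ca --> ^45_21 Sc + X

beta-minus particle

Conserve mass number: 45 = 45 + A, so A = 0.
Conserve atomic number: 20 = 21 + Z, so Z = -1.
A = 0 and Z = -1 is ^0_-1 e — a beta-minus particle.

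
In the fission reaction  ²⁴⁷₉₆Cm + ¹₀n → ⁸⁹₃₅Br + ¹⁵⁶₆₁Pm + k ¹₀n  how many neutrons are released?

Conserve mass number: 248 = 89 + 156 + k, so k = 248 − 245 = 3.
Check atomic number: 96 = 35 + 61 + 0 = 96. ✓

3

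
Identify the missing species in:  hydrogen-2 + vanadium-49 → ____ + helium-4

Ti-47

Conserve mass number: 2 + 49 = A + 4, so A = 47.
Conserve atomic number: 1 + 23 = Z + 2, so Z = 22.
Z = 22 is titanium, so the species is titanium-47.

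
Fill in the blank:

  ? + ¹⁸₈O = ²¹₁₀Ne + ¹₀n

alpha particle

Conserve mass number: A + 18 = 21 + 1, so A = 4.
Conserve atomic number: Z + 8 = 10 + 0, so Z = 2.
A = 4 and Z = 2 is ⁴₂He — an alpha particle.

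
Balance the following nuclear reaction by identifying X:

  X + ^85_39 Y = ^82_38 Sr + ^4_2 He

proton

Conserve mass number: A + 85 = 82 + 4, so A = 1.
Conserve atomic number: Z + 39 = 38 + 2, so Z = 1.
A = 1 and Z = 1 is ^1_1 H — a proton.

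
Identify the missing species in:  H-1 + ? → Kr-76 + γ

Conserve mass number: 1 + A = 76 + 0, so A = 75.
Conserve atomic number: 1 + Z = 36 + 0, so Z = 35.
Z = 35 is bromine, so the species is Br-75.

Br-75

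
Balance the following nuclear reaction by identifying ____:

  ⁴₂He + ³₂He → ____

Be-7

Conserve mass number: 4 + 3 = A, so A = 7.
Conserve atomic number: 2 + 2 = Z, so Z = 4.
Z = 4 is beryllium, so the species is ⁷₄Be.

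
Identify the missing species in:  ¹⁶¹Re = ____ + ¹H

Conserve mass number: 161 = A + 1, so A = 160.
Conserve atomic number: 75 = Z + 1, so Z = 74.
Z = 74 is tungsten, so the species is ¹⁶⁰W.

W-160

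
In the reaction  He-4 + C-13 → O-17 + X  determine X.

gamma ray

Conserve mass number: 4 + 13 = 17 + A, so A = 0.
Conserve atomic number: 2 + 6 = 8 + Z, so Z = 0.
A = 0 and Z = 0 is γ — a gamma ray.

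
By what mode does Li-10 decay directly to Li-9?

ΔA = 9 − 10 = -1; ΔZ = 3 − 3 = +0.
A drops by 1 with Z unchanged — a neutron was emitted.

neutron emission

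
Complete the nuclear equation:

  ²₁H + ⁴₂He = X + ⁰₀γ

Conserve mass number: 2 + 4 = A + 0, so A = 6.
Conserve atomic number: 1 + 2 = Z + 0, so Z = 3.
Z = 3 is lithium, so the species is ⁶₃Li.

Li-6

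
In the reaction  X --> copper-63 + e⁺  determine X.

Zn-63

Conserve mass number: A = 63 + 0, so A = 63.
Conserve atomic number: Z = 29 + 1, so Z = 30.
Z = 30 is zinc, so the species is zinc-63.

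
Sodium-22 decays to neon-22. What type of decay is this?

beta-plus decay or electron capture

ΔA = 22 − 22 = 0; ΔZ = 10 − 11 = -1.
A is unchanged and Z drops by 1 — a proton has become a neutron (β⁺ emission or electron capture).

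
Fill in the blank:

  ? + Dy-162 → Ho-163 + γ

Conserve mass number: A + 162 = 163 + 0, so A = 1.
Conserve atomic number: Z + 66 = 67 + 0, so Z = 1.
A = 1 and Z = 1 is H-1 — a proton.

proton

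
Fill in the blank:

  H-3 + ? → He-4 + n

Conserve mass number: 3 + A = 4 + 1, so A = 2.
Conserve atomic number: 1 + Z = 2 + 0, so Z = 1.
A = 2 and Z = 1 is H-2 — a deuteron.

deuteron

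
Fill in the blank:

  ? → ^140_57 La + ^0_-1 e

Ba-140

Conserve mass number: A = 140 + 0, so A = 140.
Conserve atomic number: Z = 57 − 1, so Z = 56.
Z = 56 is barium, so the species is ^140_56 Ba.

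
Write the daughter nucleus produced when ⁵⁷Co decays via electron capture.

Electron capture: mass number changes by +0, atomic number by -1.
A: 57 = 57; Z: 27 − 1 = 26.
Z = 26 is iron, so the daughter is ⁵⁷Fe.

Fe-57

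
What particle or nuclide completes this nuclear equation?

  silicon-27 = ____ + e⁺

Conserve mass number: 27 = A + 0, so A = 27.
Conserve atomic number: 14 = Z + 1, so Z = 13.
Z = 13 is aluminium, so the species is aluminium-27.

Al-27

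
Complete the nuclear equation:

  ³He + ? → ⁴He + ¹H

Conserve mass number: 3 + A = 4 + 1, so A = 2.
Conserve atomic number: 2 + Z = 2 + 1, so Z = 1.
A = 2 and Z = 1 is ²H — a deuteron.

deuteron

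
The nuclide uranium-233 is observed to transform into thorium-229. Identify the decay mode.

alpha decay

ΔA = 229 − 233 = -4; ΔZ = 90 − 92 = -2.
A drops by 4 and Z drops by 2 — the signature of alpha emission.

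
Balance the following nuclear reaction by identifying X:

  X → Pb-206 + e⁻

Conserve mass number: A = 206 + 0, so A = 206.
Conserve atomic number: Z = 82 − 1, so Z = 81.
Z = 81 is thallium, so the species is Tl-206.

Tl-206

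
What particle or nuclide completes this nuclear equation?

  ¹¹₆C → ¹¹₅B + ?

positron

Conserve mass number: 11 = 11 + A, so A = 0.
Conserve atomic number: 6 = 5 + Z, so Z = 1.
A = 0 and Z = 1 is ⁰₁e — a positron.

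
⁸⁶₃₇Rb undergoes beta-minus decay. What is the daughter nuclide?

Beta-minus decay: mass number changes by +0, atomic number by +1.
A: 86 = 86; Z: 37 + 1 = 38.
Z = 38 is strontium, so the daughter is ⁸⁶₃₈Sr.

Sr-86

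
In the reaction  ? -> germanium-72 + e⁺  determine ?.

As-72

Conserve mass number: A = 72 + 0, so A = 72.
Conserve atomic number: Z = 32 + 1, so Z = 33.
Z = 33 is arsenic, so the species is arsenic-72.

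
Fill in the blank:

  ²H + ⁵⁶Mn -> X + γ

Conserve mass number: 2 + 56 = A + 0, so A = 58.
Conserve atomic number: 1 + 25 = Z + 0, so Z = 26.
Z = 26 is iron, so the species is ⁵⁸Fe.

Fe-58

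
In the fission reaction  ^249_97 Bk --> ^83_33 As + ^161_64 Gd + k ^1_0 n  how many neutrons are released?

Conserve mass number: 249 = 83 + 161 + k, so k = 249 − 244 = 5.
Check atomic number: 97 = 33 + 64 + 0 = 97. ✓

5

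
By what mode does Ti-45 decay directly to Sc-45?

ΔA = 45 − 45 = 0; ΔZ = 21 − 22 = -1.
A is unchanged and Z drops by 1 — a proton has become a neutron (β⁺ emission or electron capture).

beta-plus decay or electron capture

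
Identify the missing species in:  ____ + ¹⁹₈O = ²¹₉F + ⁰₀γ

deuteron

Conserve mass number: A + 19 = 21 + 0, so A = 2.
Conserve atomic number: Z + 8 = 9 + 0, so Z = 1.
A = 2 and Z = 1 is ²₁H — a deuteron.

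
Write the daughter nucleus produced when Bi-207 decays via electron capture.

Pb-207

Electron capture: mass number changes by +0, atomic number by -1.
A: 207 = 207; Z: 83 − 1 = 82.
Z = 82 is lead, so the daughter is Pb-207.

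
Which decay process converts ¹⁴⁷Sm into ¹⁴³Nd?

alpha decay

ΔA = 143 − 147 = -4; ΔZ = 60 − 62 = -2.
A drops by 4 and Z drops by 2 — the signature of alpha emission.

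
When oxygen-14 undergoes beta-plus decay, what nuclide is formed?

N-14

Beta-plus decay: mass number changes by +0, atomic number by -1.
A: 14 = 14; Z: 8 − 1 = 7.
Z = 7 is nitrogen, so the daughter is nitrogen-14.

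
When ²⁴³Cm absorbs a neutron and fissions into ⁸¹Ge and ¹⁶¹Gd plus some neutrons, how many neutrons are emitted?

Conserve mass number: 244 = 81 + 161 + k, so k = 244 − 242 = 2.
Check atomic number: 96 = 32 + 64 + 0 = 96. ✓

2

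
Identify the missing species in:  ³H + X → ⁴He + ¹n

deuteron

Conserve mass number: 3 + A = 4 + 1, so A = 2.
Conserve atomic number: 1 + Z = 2 + 0, so Z = 1.
A = 2 and Z = 1 is ²H — a deuteron.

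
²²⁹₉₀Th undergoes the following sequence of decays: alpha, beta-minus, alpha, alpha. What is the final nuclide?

Start: (A, Z) = (229, 90).
After α: (225, 88).
After β⁻: (225, 89).
After α: (221, 87).
After α: (217, 85).
Z = 85 is astatine.

At-217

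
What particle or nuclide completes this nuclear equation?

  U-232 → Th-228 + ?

Conserve mass number: 232 = 228 + A, so A = 4.
Conserve atomic number: 92 = 90 + Z, so Z = 2.
A = 4 and Z = 2 is He-4 — an alpha particle.

alpha particle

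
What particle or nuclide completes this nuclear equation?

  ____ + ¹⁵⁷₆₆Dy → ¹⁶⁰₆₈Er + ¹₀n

alpha particle

Conserve mass number: A + 157 = 160 + 1, so A = 4.
Conserve atomic number: Z + 66 = 68 + 0, so Z = 2.
A = 4 and Z = 2 is ⁴₂He — an alpha particle.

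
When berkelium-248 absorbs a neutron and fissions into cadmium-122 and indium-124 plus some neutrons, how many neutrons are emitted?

Conserve mass number: 249 = 122 + 124 + k, so k = 249 − 246 = 3.
Check atomic number: 97 = 48 + 49 + 0 = 97. ✓

3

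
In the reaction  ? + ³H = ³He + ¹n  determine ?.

Conserve mass number: A + 3 = 3 + 1, so A = 1.
Conserve atomic number: Z + 1 = 2 + 0, so Z = 1.
A = 1 and Z = 1 is ¹H — a proton.

proton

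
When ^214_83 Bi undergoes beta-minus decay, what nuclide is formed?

Beta-minus decay: mass number changes by +0, atomic number by +1.
A: 214 = 214; Z: 83 + 1 = 84.
Z = 84 is polonium, so the daughter is ^214_84 Po.

Po-214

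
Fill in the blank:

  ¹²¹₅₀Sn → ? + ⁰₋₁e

Sb-121

Conserve mass number: 121 = A + 0, so A = 121.
Conserve atomic number: 50 = Z − 1, so Z = 51.
Z = 51 is antimony, so the species is ¹²¹₅₁Sb.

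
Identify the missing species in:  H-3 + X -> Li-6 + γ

Conserve mass number: 3 + A = 6 + 0, so A = 3.
Conserve atomic number: 1 + Z = 3 + 0, so Z = 2.
Z = 2 is helium, so the species is He-3.

He-3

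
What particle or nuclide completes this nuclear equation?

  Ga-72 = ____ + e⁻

Conserve mass number: 72 = A + 0, so A = 72.
Conserve atomic number: 31 = Z − 1, so Z = 32.
Z = 32 is germanium, so the species is Ge-72.

Ge-72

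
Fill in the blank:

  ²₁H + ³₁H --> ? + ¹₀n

He-4

Conserve mass number: 2 + 3 = A + 1, so A = 4.
Conserve atomic number: 1 + 1 = Z + 0, so Z = 2.
A = 4 and Z = 2 is ⁴₂He — an alpha particle.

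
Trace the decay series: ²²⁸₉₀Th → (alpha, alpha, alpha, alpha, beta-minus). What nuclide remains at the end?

Start: (A, Z) = (228, 90).
After α: (224, 88).
After α: (220, 86).
After α: (216, 84).
After α: (212, 82).
After β⁻: (212, 83).
Z = 83 is bismuth.

Bi-212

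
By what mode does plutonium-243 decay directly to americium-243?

beta-minus decay

ΔA = 243 − 243 = 0; ΔZ = 95 − 94 = +1.
A is unchanged and Z rises by 1 — a neutron has become a proton (β⁻ decay).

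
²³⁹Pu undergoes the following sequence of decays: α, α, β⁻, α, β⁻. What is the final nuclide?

Th-227

Start: (A, Z) = (239, 94).
After α: (235, 92).
After α: (231, 90).
After β⁻: (231, 91).
After α: (227, 89).
After β⁻: (227, 90).
Z = 90 is thorium.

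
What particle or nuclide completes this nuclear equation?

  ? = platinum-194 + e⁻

Conserve mass number: A = 194 + 0, so A = 194.
Conserve atomic number: Z = 78 − 1, so Z = 77.
Z = 77 is iridium, so the species is iridium-194.

Ir-194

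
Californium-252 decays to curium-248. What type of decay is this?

alpha decay

ΔA = 248 − 252 = -4; ΔZ = 96 − 98 = -2.
A drops by 4 and Z drops by 2 — the signature of alpha emission.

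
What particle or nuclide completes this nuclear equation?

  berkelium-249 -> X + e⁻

Conserve mass number: 249 = A + 0, so A = 249.
Conserve atomic number: 97 = Z − 1, so Z = 98.
Z = 98 is californium, so the species is californium-249.

Cf-249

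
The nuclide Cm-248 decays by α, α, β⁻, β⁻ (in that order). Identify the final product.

Pu-240

Start: (A, Z) = (248, 96).
After α: (244, 94).
After α: (240, 92).
After β⁻: (240, 93).
After β⁻: (240, 94).
Z = 94 is plutonium.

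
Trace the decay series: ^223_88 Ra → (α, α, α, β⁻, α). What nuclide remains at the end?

Start: (A, Z) = (223, 88).
After α: (219, 86).
After α: (215, 84).
After α: (211, 82).
After β⁻: (211, 83).
After α: (207, 81).
Z = 81 is thallium.

Tl-207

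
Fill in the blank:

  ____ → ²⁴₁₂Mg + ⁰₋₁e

Conserve mass number: A = 24 + 0, so A = 24.
Conserve atomic number: Z = 12 − 1, so Z = 11.
Z = 11 is sodium, so the species is ²⁴₁₁Na.

Na-24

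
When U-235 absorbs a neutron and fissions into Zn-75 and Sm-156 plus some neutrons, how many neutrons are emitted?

Conserve mass number: 236 = 75 + 156 + k, so k = 236 − 231 = 5.
Check atomic number: 92 = 30 + 62 + 0 = 92. ✓

5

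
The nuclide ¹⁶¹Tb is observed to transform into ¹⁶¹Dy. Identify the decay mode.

ΔA = 161 − 161 = 0; ΔZ = 66 − 65 = +1.
A is unchanged and Z rises by 1 — a neutron has become a proton (β⁻ decay).

beta-minus decay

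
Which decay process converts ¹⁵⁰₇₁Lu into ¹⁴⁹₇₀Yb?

proton emission

ΔA = 149 − 150 = -1; ΔZ = 70 − 71 = -1.
A drops by 1 and Z drops by 1 — a proton was emitted.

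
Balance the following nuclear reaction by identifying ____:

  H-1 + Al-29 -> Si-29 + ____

neutron

Conserve mass number: 1 + 29 = 29 + A, so A = 1.
Conserve atomic number: 1 + 13 = 14 + Z, so Z = 0.
A = 1 and Z = 0 is n — a neutron.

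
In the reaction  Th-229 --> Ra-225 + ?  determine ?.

alpha particle

Conserve mass number: 229 = 225 + A, so A = 4.
Conserve atomic number: 90 = 88 + Z, so Z = 2.
A = 4 and Z = 2 is He-4 — an alpha particle.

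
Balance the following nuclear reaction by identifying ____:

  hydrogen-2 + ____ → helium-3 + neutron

Conserve mass number: 2 + A = 3 + 1, so A = 2.
Conserve atomic number: 1 + Z = 2 + 0, so Z = 1.
A = 2 and Z = 1 is hydrogen-2 — a deuteron.

deuteron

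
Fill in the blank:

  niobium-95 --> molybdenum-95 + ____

beta-minus particle

Conserve mass number: 95 = 95 + A, so A = 0.
Conserve atomic number: 41 = 42 + Z, so Z = -1.
A = 0 and Z = -1 is e⁻ — a beta-minus particle.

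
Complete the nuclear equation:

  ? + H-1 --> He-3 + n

triton

Conserve mass number: A + 1 = 3 + 1, so A = 3.
Conserve atomic number: Z + 1 = 2 + 0, so Z = 1.
A = 3 and Z = 1 is H-3 — a triton.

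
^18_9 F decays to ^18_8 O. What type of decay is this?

beta-plus decay or electron capture

ΔA = 18 − 18 = 0; ΔZ = 8 − 9 = -1.
A is unchanged and Z drops by 1 — a proton has become a neutron (β⁺ emission or electron capture).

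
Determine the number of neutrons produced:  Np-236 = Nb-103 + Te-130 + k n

3

Conserve mass number: 236 = 103 + 130 + k, so k = 236 − 233 = 3.
Check atomic number: 93 = 41 + 52 + 0 = 93. ✓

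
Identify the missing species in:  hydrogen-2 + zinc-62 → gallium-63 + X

Conserve mass number: 2 + 62 = 63 + A, so A = 1.
Conserve atomic number: 1 + 30 = 31 + Z, so Z = 0.
A = 1 and Z = 0 is neutron — a neutron.

neutron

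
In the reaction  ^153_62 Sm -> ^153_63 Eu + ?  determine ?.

Conserve mass number: 153 = 153 + A, so A = 0.
Conserve atomic number: 62 = 63 + Z, so Z = -1.
A = 0 and Z = -1 is ^0_-1 e — a beta-minus particle.

beta-minus particle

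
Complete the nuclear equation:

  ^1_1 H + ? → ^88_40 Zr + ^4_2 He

Conserve mass number: 1 + A = 88 + 4, so A = 91.
Conserve atomic number: 1 + Z = 40 + 2, so Z = 41.
Z = 41 is niobium, so the species is ^91_41 Nb.

Nb-91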